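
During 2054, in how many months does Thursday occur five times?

5

A month of length L has five Thursdays iff its first Thursday is on day ≤ L−28 (so day 1–3 in a 31-day month, 1–2 in a 30-day month, day 1 in a leap February).
Checking each month of 2054: Jan starts Thu (31d) ✓; Feb starts Sun (28d); Mar starts Sun (31d); Apr starts Wed (30d) ✓; May starts Fri (31d); Jun starts Mon (30d); Jul starts Wed (31d) ✓; Aug starts Sat (31d); Sep starts Tue (30d); Oct starts Thu (31d) ✓; Nov starts Sun (30d); Dec starts Tue (31d) ✓.
Five-Thursday months: January, April, July, October, December → 5.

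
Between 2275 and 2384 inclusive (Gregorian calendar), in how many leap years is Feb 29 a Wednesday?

4

Leap years in 2275–2384: 27 of them.
Feb 29 weekday advances by 5 (mod 7) from one leap year to the next four years later (or differs when a century non-leap intervenes).
Leap-day weekdays: 2276:Tue 2280:Sun 2284:Fri 2288:Wed✓ 2292:Mon 2296:Sat 2304:Mon 2308:Sat 2312:Thu 2316:Tue 2320:Sun 2324:Fri 2328:Wed✓ 2332:Mon 2336:Sat 2340:Thu 2344:Tue 2348:Sun 2352:Fri 2356:Wed✓ 2360:Mon 2364:Sat 2368:Thu 2372:Tue 2376:Sun 2380:Fri 2384:Wed✓
Wednesday: 2288, 2328, 2356, 2384 → 4.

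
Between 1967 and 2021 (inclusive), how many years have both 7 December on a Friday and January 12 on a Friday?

6

Check each year's weekday for 7 December and January 12:
  1967: Thu/Thu  1968: Sat/Fri  1969: Sun/Sun  1970: Mon/Mon  1971: Tue/Tue  1972: Thu/Wed  1973: Fri/Fri ✓  1974: Sat/Sat  1975: Sun/Sun  1976: Tue/Mon  1977: Wed/Wed  1978: Thu/Thu  1979: Fri/Fri ✓  1980: Sun/Sat  …(27 more)…  2008: Sun/Sat  2009: Mon/Mon  2010: Tue/Tue  2011: Wed/Wed  2012: Fri/Thu  2013: Sat/Sat  2014: Sun/Sun  2015: Mon/Mon  2016: Wed/Tue  2017: Thu/Thu  2018: Fri/Fri ✓  2019: Sat/Sat  2020: Mon/Sun  2021: Tue/Tue
Both conditions hold in: 1973, 1979, 1990, 2001, 2007, 2018 — 6.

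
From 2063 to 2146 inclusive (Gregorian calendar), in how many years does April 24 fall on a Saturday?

Track April 24's weekday year by year (advancing +1, or +2 across a Feb 29):
  2063: Tue  2064: Thu (+2)  2065: Fri (+1)  2066: Sat (+1) ✓  2067: Sun (+1)
  2068: Tue (+2)  2069: Wed (+1)  2070: Thu (+1)  2071: Fri (+1)  2072: Sun (+2)
  2073: Mon (+1)  2074: Tue (+1)  2075: Wed (+1)  2076: Fri (+2)  … (56 more years) …
  2133: Fri (+1)  2134: Sat (+1) ✓  2135: Sun (+1)  2136: Tue (+2)  2137: Wed (+1)
  2138: Thu (+1)  2139: Fri (+1)  2140: Sun (+2)  2141: Mon (+1)  2142: Tue (+1)
  2143: Wed (+1)  2144: Fri (+2)  2145: Sat (+1) ✓  2146: Sun (+1)
Saturday years: 2066, 2077, 2083, 2088, 2094, 2100, 2106, 2117, 2123, 2128, 2134, 2145 — 12 in total.

12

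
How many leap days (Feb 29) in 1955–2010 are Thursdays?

Leap years in 1955–2010: 14 of them.
Feb 29 weekday advances by 5 (mod 7) from one leap year to the next four years later (or differs when a century non-leap intervenes).
Leap-day weekdays: 1956:Wed 1960:Mon 1964:Sat 1968:Thu✓ 1972:Tue 1976:Sun 1980:Fri 1984:Wed 1988:Mon 1992:Sat 1996:Thu✓ 2000:Tue 2004:Sun 2008:Fri
Thursday: 1968, 1996 → 2.

2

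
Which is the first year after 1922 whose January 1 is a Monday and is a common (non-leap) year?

Jan 1 advances by 2 weekdays after a leap year and by 1 after a common year.
1922: Jan 1 is Sunday.
1923: Monday
1923 begins on a Monday and is a common year.

1923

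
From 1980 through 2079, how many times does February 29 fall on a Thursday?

Leap years in 1980–2079: 25 of them.
Feb 29 weekday advances by 5 (mod 7) from one leap year to the next four years later (or differs when a century non-leap intervenes).
Leap-day weekdays: 1980:Fri 1984:Wed 1988:Mon 1992:Sat 1996:Thu✓ 2000:Tue 2004:Sun 2008:Fri 2012:Wed 2016:Mon 2020:Sat 2024:Thu✓ 2028:Tue 2032:Sun 2036:Fri 2040:Wed 2044:Mon 2048:Sat 2052:Thu✓ 2056:Tue 2060:Sun 2064:Fri 2068:Wed 2072:Mon 2076:Sat
Thursday: 1996, 2024, 2052 → 3.

3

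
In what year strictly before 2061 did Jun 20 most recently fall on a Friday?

2059

From one year to the next, a fixed date's weekday advances by 1, or by 2 when a Feb 29 lies between the two dates.
2061: June 20 is Monday.
2060: Sunday (−1)
2059: Friday (−2)
Jun 20 falls on a Friday in 2059.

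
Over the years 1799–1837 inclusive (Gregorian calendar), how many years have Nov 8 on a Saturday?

6

Track Nov 8's weekday year by year (advancing +1, or +2 across a Feb 29):
  1799: Fri  1800: Sat (+1) ✓  1801: Sun (+1)  1802: Mon (+1)  1803: Tue (+1)
  1804: Thu (+2)  1805: Fri (+1)  1806: Sat (+1) ✓  1807: Sun (+1)  1808: Tue (+2)
  1809: Wed (+1)  1810: Thu (+1)  1811: Fri (+1)  1812: Sun (+2)  … (11 more years) …
  1824: Mon (+2)  1825: Tue (+1)  1826: Wed (+1)  1827: Thu (+1)  1828: Sat (+2) ✓
  1829: Sun (+1)  1830: Mon (+1)  1831: Tue (+1)  1832: Thu (+2)  1833: Fri (+1)
  1834: Sat (+1) ✓  1835: Sun (+1)  1836: Tue (+2)  1837: Wed (+1)
Saturday years: 1800, 1806, 1817, 1823, 1828, 1834 — 6 in total.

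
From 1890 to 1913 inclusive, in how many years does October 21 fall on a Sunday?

3

Track October 21's weekday year by year (advancing +1, or +2 across a Feb 29):
  1890: Tue  1891: Wed (+1)  1892: Fri (+2)  1893: Sat (+1)  1894: Sun (+1) ✓
  1895: Mon (+1)  1896: Wed (+2)  1897: Thu (+1)  1898: Fri (+1)  1899: Sat (+1)
  1900: Sun (+1) ✓  1901: Mon (+1)  1902: Tue (+1)  1903: Wed (+1)  1904: Fri (+2)
  1905: Sat (+1)  1906: Sun (+1) ✓  1907: Mon (+1)  1908: Wed (+2)  1909: Thu (+1)
  1910: Fri (+1)  1911: Sat (+1)  1912: Mon (+2)  1913: Tue (+1)
Sunday years: 1894, 1900, 1906 — 3 in total.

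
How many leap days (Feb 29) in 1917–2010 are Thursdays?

3

Leap years in 1917–2010: 23 of them.
Feb 29 weekday advances by 5 (mod 7) from one leap year to the next four years later (or differs when a century non-leap intervenes).
Leap-day weekdays: 1920:Sun 1924:Fri 1928:Wed 1932:Mon 1936:Sat 1940:Thu✓ 1944:Tue 1948:Sun 1952:Fri 1956:Wed 1960:Mon 1964:Sat 1968:Thu✓ 1972:Tue 1976:Sun 1980:Fri 1984:Wed 1988:Mon 1992:Sat 1996:Thu✓ 2000:Tue 2004:Sun 2008:Fri
Thursday: 1940, 1968, 1996 → 3.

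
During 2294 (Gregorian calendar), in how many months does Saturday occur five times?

4

A month of length L has five Saturdays iff its first Saturday is on day ≤ L−28 (so day 1–3 in a 31-day month, 1–2 in a 30-day month, day 1 in a leap February).
Checking each month of 2294: Jan starts Mon (31d); Feb starts Thu (28d); Mar starts Thu (31d) ✓; Apr starts Sun (30d); May starts Tue (31d); Jun starts Fri (30d) ✓; Jul starts Sun (31d); Aug starts Wed (31d); Sep starts Sat (30d) ✓; Oct starts Mon (31d); Nov starts Thu (30d); Dec starts Sat (31d) ✓.
Five-Saturday months: March, June, September, December → 4.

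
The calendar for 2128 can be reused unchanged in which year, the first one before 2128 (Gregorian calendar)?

2088

Two years share a calendar iff Jan 1 falls on the same weekday and both are leap or both are common. 2128: Jan 1 is Thursday, leap year.
2127: Jan 1 Wednesday, common
2126: Jan 1 Tuesday, common
2125: Jan 1 Monday, common
2124: Jan 1 Saturday, leap
2123: Jan 1 Friday, common
2122: Jan 1 Thursday, common
2121: Jan 1 Wednesday, common
2120: Jan 1 Monday, leap
2119: Jan 1 Sunday, common
2118: Jan 1 Saturday, common
2117: Jan 1 Friday, common
2116: Jan 1 Wednesday, leap
2115: Jan 1 Tuesday, common
2114: Jan 1 Monday, common
2113: Jan 1 Sunday, common
2112: Jan 1 Friday, leap
2111: Jan 1 Thursday, common
2110: Jan 1 Wednesday, common
2109: Jan 1 Tuesday, common
2108: Jan 1 Sunday, leap
2107: Jan 1 Saturday, common
2106: Jan 1 Friday, common
2105: Jan 1 Thursday, common
2104: Jan 1 Tuesday, leap
2103: Jan 1 Monday, common
2102: Jan 1 Sunday, common
2101: Jan 1 Saturday, common
2100: Jan 1 Friday, common
2099: Jan 1 Thursday, common
2098: Jan 1 Wednesday, common
2097: Jan 1 Tuesday, common
2096: Jan 1 Sunday, leap
2095: Jan 1 Saturday, common
2094: Jan 1 Friday, common
2093: Jan 1 Thursday, common
2092: Jan 1 Tuesday, leap
2091: Jan 1 Monday, common
2090: Jan 1 Sunday, common
2089: Jan 1 Saturday, common
2088: Jan 1 Thursday, leap
2088 matches on both conditions.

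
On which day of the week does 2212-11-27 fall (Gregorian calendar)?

January 1, 2212 is a Wednesday.
November 27 is day 332 of the year, i.e. 331 days after Jan 1.
331 mod 7 = 2, so advance 2 weekdays from Wednesday: Friday.

Friday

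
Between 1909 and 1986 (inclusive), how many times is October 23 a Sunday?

Track October 23's weekday year by year (advancing +1, or +2 across a Feb 29):
  1909: Sat  1910: Sun (+1) ✓  1911: Mon (+1)  1912: Wed (+2)  1913: Thu (+1)
  1914: Fri (+1)  1915: Sat (+1)  1916: Mon (+2)  1917: Tue (+1)  1918: Wed (+1)
  1919: Thu (+1)  1920: Sat (+2)  1921: Sun (+1) ✓  1922: Mon (+1)  … (50 more years) …
  1973: Tue (+1)  1974: Wed (+1)  1975: Thu (+1)  1976: Sat (+2)  1977: Sun (+1) ✓
  1978: Mon (+1)  1979: Tue (+1)  1980: Thu (+2)  1981: Fri (+1)  1982: Sat (+1)
  1983: Sun (+1) ✓  1984: Tue (+2)  1985: Wed (+1)  1986: Thu (+1)
Sunday years: 1910, 1921, 1927, 1932, 1938, 1949, 1955, 1960, 1966, 1977, 1983 — 11 in total.

11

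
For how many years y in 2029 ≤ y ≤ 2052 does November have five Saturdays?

November has 30 days; it has five Saturdays when Saturday falls among the first (month-length − 28) days — i.e. when November 1 is one of Saturday/Friday.
November 1 by year: 2029:Thu 2030:Fri✓ 2031:Sat✓ 2032:Mon 2033:Tue 2034:Wed 2035:Thu 2036:Sat✓ 2037:Sun 2038:Mon 2039:Tue 2040:Thu 2041:Fri✓ 2042:Sat✓ 2043:Sun 2044:Tue 2045:Wed 2046:Thu 2047:Fri✓ 2048:Sun 2049:Mon 2050:Tue 2051:Wed 2052:Fri✓
Years with five Saturdays: 2030, 2031, 2036, 2041, 2042, 2047, 2052 → 7.

7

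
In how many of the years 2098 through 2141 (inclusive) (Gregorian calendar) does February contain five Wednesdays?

2

February has 28 days (29 in leap years); it has five Wednesdays when Wednesday falls among the first (month-length − 28) days — i.e. when February 1 is Wednesday in a leap year (never in a common year).
February 1 by year: 2098:Sat 2099:Sun 2100:Mon 2101:Tue 2102:Wed 2103:Thu 2104:Fri 2105:Sun 2106:Mon 2107:Tue 2108:Wed✓ 2109:Fri 2110:Sat 2111:Sun 2112:Mon …(14 more)… 2127:Sat 2128:Sun 2129:Tue 2130:Wed 2131:Thu 2132:Fri 2133:Sun 2134:Mon 2135:Tue 2136:Wed✓ 2137:Fri 2138:Sat 2139:Sun 2140:Mon 2141:Wed
Years with five Wednesdays: 2108, 2136 → 2.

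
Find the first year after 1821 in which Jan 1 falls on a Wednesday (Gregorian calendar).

Jan 1 advances by 2 weekdays after a leap year and by 1 after a common year.
1821: Jan 1 is Monday.
1822: Tuesday
1823: Wednesday
1823 begins on a Wednesday

1823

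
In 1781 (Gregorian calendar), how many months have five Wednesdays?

A month of length L has five Wednesdays iff its first Wednesday is on day ≤ L−28 (so day 1–3 in a 31-day month, 1–2 in a 30-day month, day 1 in a leap February).
Checking each month of 1781: Jan starts Mon (31d) ✓; Feb starts Thu (28d); Mar starts Thu (31d); Apr starts Sun (30d); May starts Tue (31d) ✓; Jun starts Fri (30d); Jul starts Sun (31d); Aug starts Wed (31d) ✓; Sep starts Sat (30d); Oct starts Mon (31d) ✓; Nov starts Thu (30d); Dec starts Sat (31d).
Five-Wednesday months: January, May, August, October → 4.

4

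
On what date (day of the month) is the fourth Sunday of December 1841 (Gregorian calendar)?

December 1, 1841 is a Wednesday, so the first Sunday is the 5th.
The fourth Sunday is 5 + 21 = 26.

26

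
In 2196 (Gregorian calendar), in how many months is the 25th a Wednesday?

Check the 25th of each month of 2196: Jan 25: Mon, Feb 25: Thu, Mar 25: Fri, Apr 25: Mon, May 25: Wed, Jun 25: Sat, Jul 25: Mon, Aug 25: Thu, Sep 25: Sun, Oct 25: Tue, Nov 25: Fri, Dec 25: Sun.
Wednesday occurs in May — 1 month.

1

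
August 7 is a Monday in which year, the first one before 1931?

From one year to the next, a fixed date's weekday advances by 1, or by 2 when a Feb 29 lies between the two dates.
1931: August 7 is Friday.
1930: Thursday (−1)
1929: Wednesday (−1)
1928: Tuesday (−1)
1927: Sunday (−2)
1926: Saturday (−1)
1925: Friday (−1)
1924: Thursday (−1)
1923: Tuesday (−2)
1922: Monday (−1)
August 7 falls on a Monday in 1922.

1922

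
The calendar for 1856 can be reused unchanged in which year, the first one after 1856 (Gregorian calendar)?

1884

Two years share a calendar iff Jan 1 falls on the same weekday and both are leap or both are common. 1856: Jan 1 is Tuesday, leap year.
1857: Jan 1 Thursday, common
1858: Jan 1 Friday, common
1859: Jan 1 Saturday, common
1860: Jan 1 Sunday, leap
1861: Jan 1 Tuesday, common
1862: Jan 1 Wednesday, common
1863: Jan 1 Thursday, common
1864: Jan 1 Friday, leap
1865: Jan 1 Sunday, common
1866: Jan 1 Monday, common
1867: Jan 1 Tuesday, common
1868: Jan 1 Wednesday, leap
1869: Jan 1 Friday, common
1870: Jan 1 Saturday, common
1871: Jan 1 Sunday, common
1872: Jan 1 Monday, leap
1873: Jan 1 Wednesday, common
1874: Jan 1 Thursday, common
1875: Jan 1 Friday, common
1876: Jan 1 Saturday, leap
1877: Jan 1 Monday, common
1878: Jan 1 Tuesday, common
1879: Jan 1 Wednesday, common
1880: Jan 1 Thursday, leap
1881: Jan 1 Saturday, common
1882: Jan 1 Sunday, common
1883: Jan 1 Monday, common
1884: Jan 1 Tuesday, leap
1884 matches on both conditions.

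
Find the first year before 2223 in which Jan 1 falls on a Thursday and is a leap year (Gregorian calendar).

2184

Jan 1 advances by 2 weekdays after a leap year and by 1 after a common year.
2223: Jan 1 is Wednesday.
2222: Tuesday
2221: Monday
2220: Saturday (leap)
2219: Friday
2218: Thursday
2217: Wednesday
2216: Monday (leap)
2215: Sunday
2214: Saturday
2213: Friday
2212: Wednesday (leap)
2211: Tuesday
2210: Monday
2209: Sunday
2208: Friday (leap)
2207: Thursday
2206: Wednesday
2205: Tuesday
2204: Sunday (leap)
2203: Saturday
2202: Friday
2201: Thursday
2200: Wednesday
2199: Tuesday
2198: Monday
2197: Sunday
2196: Friday (leap)
2195: Thursday
2194: Wednesday
2193: Tuesday
2192: Sunday (leap)
2191: Saturday
2190: Friday
2189: Thursday
2188: Tuesday (leap)
2187: Monday
2186: Sunday
2185: Saturday
2184: Thursday (leap)
2184 begins on a Thursday and is a leap year.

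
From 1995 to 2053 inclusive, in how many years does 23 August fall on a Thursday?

Track 23 August's weekday year by year (advancing +1, or +2 across a Feb 29):
  1995: Wed  1996: Fri (+2)  1997: Sat (+1)  1998: Sun (+1)  1999: Mon (+1)
  2000: Wed (+2)  2001: Thu (+1) ✓  2002: Fri (+1)  2003: Sat (+1)  2004: Mon (+2)
  2005: Tue (+1)  2006: Wed (+1)  2007: Thu (+1) ✓  2008: Sat (+2)  … (31 more years) …
  2040: Thu (+2) ✓  2041: Fri (+1)  2042: Sat (+1)  2043: Sun (+1)  2044: Tue (+2)
  2045: Wed (+1)  2046: Thu (+1) ✓  2047: Fri (+1)  2048: Sun (+2)  2049: Mon (+1)
  2050: Tue (+1)  2051: Wed (+1)  2052: Fri (+2)  2053: Sat (+1)
Thursday years: 2001, 2007, 2012, 2018, 2029, 2035, 2040, 2046 — 8 in total.

8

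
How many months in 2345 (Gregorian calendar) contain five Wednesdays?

4

A month of length L has five Wednesdays iff its first Wednesday is on day ≤ L−28 (so day 1–3 in a 31-day month, 1–2 in a 30-day month, day 1 in a leap February).
Checking each month of 2345: Jan starts Mon (31d) ✓; Feb starts Thu (28d); Mar starts Thu (31d); Apr starts Sun (30d); May starts Tue (31d) ✓; Jun starts Fri (30d); Jul starts Sun (31d); Aug starts Wed (31d) ✓; Sep starts Sat (30d); Oct starts Mon (31d) ✓; Nov starts Thu (30d); Dec starts Sat (31d).
Five-Wednesday months: January, May, August, October → 4.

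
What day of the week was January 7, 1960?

Thursday

January 1, 1960 is a Friday.
January 7 is day 7 of the year, i.e. 6 days after Jan 1.
6 mod 7 = 6, so advance 6 weekdays from Friday: Thursday.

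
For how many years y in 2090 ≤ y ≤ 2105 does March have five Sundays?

7

March has 31 days; it has five Sundays when Sunday falls among the first (month-length − 28) days — i.e. when March 1 is one of Sunday/Saturday/Friday.
March 1 by year: 2090:Wed 2091:Thu 2092:Sat✓ 2093:Sun✓ 2094:Mon 2095:Tue 2096:Thu 2097:Fri✓ 2098:Sat✓ 2099:Sun✓ 2100:Mon 2101:Tue 2102:Wed 2103:Thu 2104:Sat✓ 2105:Sun✓
Years with five Sundays: 2092, 2093, 2097, 2098, 2099, 2104, 2105 → 7.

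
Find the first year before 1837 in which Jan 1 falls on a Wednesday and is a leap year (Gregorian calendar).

1812

Jan 1 advances by 2 weekdays after a leap year and by 1 after a common year.
1837: Jan 1 is Sunday.
1836: Friday (leap)
1835: Thursday
1834: Wednesday
1833: Tuesday
1832: Sunday (leap)
1831: Saturday
1830: Friday
1829: Thursday
1828: Tuesday (leap)
1827: Monday
1826: Sunday
1825: Saturday
1824: Thursday (leap)
1823: Wednesday
1822: Tuesday
1821: Monday
1820: Saturday (leap)
1819: Friday
1818: Thursday
1817: Wednesday
1816: Monday (leap)
1815: Sunday
1814: Saturday
1813: Friday
1812: Wednesday (leap)
1812 begins on a Wednesday and is a leap year.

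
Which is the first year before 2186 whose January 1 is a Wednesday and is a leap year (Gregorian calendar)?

Jan 1 advances by 2 weekdays after a leap year and by 1 after a common year.
2186: Jan 1 is Sunday.
2185: Saturday
2184: Thursday (leap)
2183: Wednesday
2182: Tuesday
2181: Monday
2180: Saturday (leap)
2179: Friday
2178: Thursday
2177: Wednesday
2176: Monday (leap)
2175: Sunday
2174: Saturday
2173: Friday
2172: Wednesday (leap)
2172 begins on a Wednesday and is a leap year.

2172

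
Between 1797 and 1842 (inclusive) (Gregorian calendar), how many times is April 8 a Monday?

Track April 8's weekday year by year (advancing +1, or +2 across a Feb 29):
  1797: Sat  1798: Sun (+1)  1799: Mon (+1) ✓  1800: Tue (+1)  1801: Wed (+1)
  1802: Thu (+1)  1803: Fri (+1)  1804: Sun (+2)  1805: Mon (+1) ✓  1806: Tue (+1)
  1807: Wed (+1)  1808: Fri (+2)  1809: Sat (+1)  1810: Sun (+1)  … (18 more years) …
  1829: Wed (+1)  1830: Thu (+1)  1831: Fri (+1)  1832: Sun (+2)  1833: Mon (+1) ✓
  1834: Tue (+1)  1835: Wed (+1)  1836: Fri (+2)  1837: Sat (+1)  1838: Sun (+1)
  1839: Mon (+1) ✓  1840: Wed (+2)  1841: Thu (+1)  1842: Fri (+1)
Monday years: 1799, 1805, 1811, 1816, 1822, 1833, 1839 — 7 in total.

7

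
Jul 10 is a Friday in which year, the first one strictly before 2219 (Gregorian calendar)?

2218

From one year to the next, a fixed date's weekday advances by 1, or by 2 when a Feb 29 lies between the two dates.
2219: July 10 is Saturday.
2218: Friday (−1)
Jul 10 falls on a Friday in 2218.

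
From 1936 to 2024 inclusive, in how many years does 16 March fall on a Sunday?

Track 16 March's weekday year by year (advancing +1, or +2 across a Feb 29):
  1936: Mon  1937: Tue (+1)  1938: Wed (+1)  1939: Thu (+1)  1940: Sat (+2)
  1941: Sun (+1) ✓  1942: Mon (+1)  1943: Tue (+1)  1944: Thu (+2)  1945: Fri (+1)
  1946: Sat (+1)  1947: Sun (+1) ✓  1948: Tue (+2)  1949: Wed (+1)  … (61 more years) …
  2011: Wed (+1)  2012: Fri (+2)  2013: Sat (+1)  2014: Sun (+1) ✓  2015: Mon (+1)
  2016: Wed (+2)  2017: Thu (+1)  2018: Fri (+1)  2019: Sat (+1)  2020: Mon (+2)
  2021: Tue (+1)  2022: Wed (+1)  2023: Thu (+1)  2024: Sat (+2)
Sunday years: 1941, 1947, 1952, 1958, 1969, 1975, 1980, 1986, 1997, 2003, 2008, 2014 — 12 in total.

12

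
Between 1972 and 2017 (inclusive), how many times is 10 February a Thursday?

Track 10 February's weekday year by year (advancing +1, or +2 across a Feb 29):
  1972: Thu ✓  1973: Sat (+2)  1974: Sun (+1)  1975: Mon (+1)  1976: Tue (+1)
  1977: Thu (+2) ✓  1978: Fri (+1)  1979: Sat (+1)  1980: Sun (+1)  1981: Tue (+2)
  1982: Wed (+1)  1983: Thu (+1) ✓  1984: Fri (+1)  1985: Sun (+2)  … (18 more years) …
  2004: Tue (+1)  2005: Thu (+2) ✓  2006: Fri (+1)  2007: Sat (+1)  2008: Sun (+1)
  2009: Tue (+2)  2010: Wed (+1)  2011: Thu (+1) ✓  2012: Fri (+1)  2013: Sun (+2)
  2014: Mon (+1)  2015: Tue (+1)  2016: Wed (+1)  2017: Fri (+2)
Thursday years: 1972, 1977, 1983, 1994, 2000, 2005, 2011 — 7 in total.

7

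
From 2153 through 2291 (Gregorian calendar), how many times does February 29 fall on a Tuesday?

4

Leap years in 2153–2291: 33 of them.
Feb 29 weekday advances by 5 (mod 7) from one leap year to the next four years later (or differs when a century non-leap intervenes).
Leap-day weekdays: 2156:Sun 2160:Fri 2164:Wed 2168:Mon 2172:Sat 2176:Thu 2180:Tue✓ 2184:Sun 2188:Fri 2192:Wed 2196:Mon 2204:Wed 2208:Mon …(7 more)… 2240:Sat 2244:Thu 2248:Tue✓ 2252:Sun 2256:Fri 2260:Wed 2264:Mon 2268:Sat 2272:Thu 2276:Tue✓ 2280:Sun 2284:Fri 2288:Wed
Tuesday: 2180, 2220, 2248, 2276 → 4.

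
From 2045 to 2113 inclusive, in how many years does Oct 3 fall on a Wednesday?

10

Track Oct 3's weekday year by year (advancing +1, or +2 across a Feb 29):
  2045: Tue  2046: Wed (+1) ✓  2047: Thu (+1)  2048: Sat (+2)  2049: Sun (+1)
  2050: Mon (+1)  2051: Tue (+1)  2052: Thu (+2)  2053: Fri (+1)  2054: Sat (+1)
  2055: Sun (+1)  2056: Tue (+2)  2057: Wed (+1) ✓  2058: Thu (+1)  … (41 more years) …
  2100: Sun (+1)  2101: Mon (+1)  2102: Tue (+1)  2103: Wed (+1) ✓  2104: Fri (+2)
  2105: Sat (+1)  2106: Sun (+1)  2107: Mon (+1)  2108: Wed (+2) ✓  2109: Thu (+1)
  2110: Fri (+1)  2111: Sat (+1)  2112: Mon (+2)  2113: Tue (+1)
Wednesday years: 2046, 2057, 2063, 2068, 2074, 2085, 2091, 2096, 2103, 2108 — 10 in total.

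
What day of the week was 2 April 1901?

Tuesday

January 1, 1901 is a Tuesday.
April 2 is day 92 of the year, i.e. 91 days after Jan 1.
91 mod 7 = 0, so advance 0 weekdays from Tuesday: Tuesday.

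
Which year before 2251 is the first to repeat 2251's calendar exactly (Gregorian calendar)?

Two years share a calendar iff Jan 1 falls on the same weekday and both are leap or both are common. 2251: Jan 1 is Wednesday, common year.
2250: Jan 1 Tuesday, common
2249: Jan 1 Monday, common
2248: Jan 1 Saturday, leap
2247: Jan 1 Friday, common
2246: Jan 1 Thursday, common
2245: Jan 1 Wednesday, common
2245 matches on both conditions.

2245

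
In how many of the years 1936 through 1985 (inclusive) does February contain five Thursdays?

February has 28 days (29 in leap years); it has five Thursdays when Thursday falls among the first (month-length − 28) days — i.e. when February 1 is Thursday in a leap year (never in a common year).
February 1 by year: 1936:Sat 1937:Mon 1938:Tue 1939:Wed 1940:Thu✓ 1941:Sat 1942:Sun 1943:Mon 1944:Tue 1945:Thu 1946:Fri 1947:Sat 1948:Sun 1949:Tue 1950:Wed …(20 more)… 1971:Mon 1972:Tue 1973:Thu 1974:Fri 1975:Sat 1976:Sun 1977:Tue 1978:Wed 1979:Thu 1980:Fri 1981:Sun 1982:Mon 1983:Tue 1984:Wed 1985:Fri
Years with five Thursdays: 1940, 1968 → 2.

2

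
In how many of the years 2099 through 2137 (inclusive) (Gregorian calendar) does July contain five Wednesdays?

16

July has 31 days; it has five Wednesdays when Wednesday falls among the first (month-length − 28) days — i.e. when July 1 is one of Wednesday/Tuesday/Monday.
July 1 by year: 2099:Wed✓ 2100:Thu 2101:Fri 2102:Sat 2103:Sun 2104:Tue✓ 2105:Wed✓ 2106:Thu 2107:Fri 2108:Sun 2109:Mon✓ 2110:Tue✓ 2111:Wed✓ 2112:Fri 2113:Sat …(9 more)… 2123:Thu 2124:Sat 2125:Sun 2126:Mon✓ 2127:Tue✓ 2128:Thu 2129:Fri 2130:Sat 2131:Sun 2132:Tue✓ 2133:Wed✓ 2134:Thu 2135:Fri 2136:Sun 2137:Mon✓
Years with five Wednesdays: 2099, 2104, 2105, 2109, 2110, 2111, 2115, 2116, 2120, 2121, 2122, 2126, 2127, 2132, 2133, 2137 → 16.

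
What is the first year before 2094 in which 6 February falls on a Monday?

2090

From one year to the next, a fixed date's weekday advances by 1, or by 2 when a Feb 29 lies between the two dates.
2094: February 6 is Saturday.
2093: Friday (−1)
2092: Wednesday (−2)
2091: Tuesday (−1)
2090: Monday (−1)
6 February falls on a Monday in 2090.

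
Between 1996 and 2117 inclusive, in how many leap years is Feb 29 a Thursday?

4

Leap years in 1996–2117: 30 of them.
Feb 29 weekday advances by 5 (mod 7) from one leap year to the next four years later (or differs when a century non-leap intervenes).
Leap-day weekdays: 1996:Thu✓ 2000:Tue 2004:Sun 2008:Fri 2012:Wed 2016:Mon 2020:Sat 2024:Thu✓ 2028:Tue 2032:Sun 2036:Fri 2040:Wed 2044:Mon …(4 more)… 2064:Fri 2068:Wed 2072:Mon 2076:Sat 2080:Thu✓ 2084:Tue 2088:Sun 2092:Fri 2096:Wed 2104:Fri 2108:Wed 2112:Mon 2116:Sat
Thursday: 1996, 2024, 2052, 2080 → 4.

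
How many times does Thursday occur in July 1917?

July 1917 has 31 days and begins on Sunday.
The first Thursday is July 5.
Thursdays fall on 5, 12, 19, 26 — that's 4.

4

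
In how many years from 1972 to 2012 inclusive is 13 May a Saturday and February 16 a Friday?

Check each year's weekday for 13 May and February 16:
  1972: Sat/Wed  1973: Sun/Fri  1974: Mon/Sat  1975: Tue/Sun  1976: Thu/Mon  1977: Fri/Wed  1978: Sat/Thu  1979: Sun/Fri  1980: Tue/Sat  1981: Wed/Mon  1982: Thu/Tue  1983: Fri/Wed  1984: Sun/Thu  1985: Mon/Sat  …(13 more)…  1999: Thu/Tue  2000: Sat/Wed  2001: Sun/Fri  2002: Mon/Sat  2003: Tue/Sun  2004: Thu/Mon  2005: Fri/Wed  2006: Sat/Thu  2007: Sun/Fri  2008: Tue/Sat  2009: Wed/Mon  2010: Thu/Tue  2011: Fri/Wed  2012: Sun/Thu
Both conditions hold in: no year — 0.

0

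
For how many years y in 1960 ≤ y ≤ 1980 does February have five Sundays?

February has 28 days (29 in leap years); it has five Sundays when Sunday falls among the first (month-length − 28) days — i.e. when February 1 is Sunday in a leap year (never in a common year).
February 1 by year: 1960:Mon 1961:Wed 1962:Thu 1963:Fri 1964:Sat 1965:Mon 1966:Tue 1967:Wed 1968:Thu 1969:Sat 1970:Sun 1971:Mon 1972:Tue 1973:Thu 1974:Fri 1975:Sat 1976:Sun✓ 1977:Tue 1978:Wed 1979:Thu 1980:Fri
Years with five Sundays: 1976 → 1.

1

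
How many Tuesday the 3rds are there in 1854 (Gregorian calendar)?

Check the 3rd of each month of 1854: Jan 3: Tue, Feb 3: Fri, Mar 3: Fri, Apr 3: Mon, May 3: Wed, Jun 3: Sat, Jul 3: Mon, Aug 3: Thu, Sep 3: Sun, Oct 3: Tue, Nov 3: Fri, Dec 3: Sun.
Tuesday occurs in January, October — 2 months.

2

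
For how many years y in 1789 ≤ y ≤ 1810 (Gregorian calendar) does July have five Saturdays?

July has 31 days; it has five Saturdays when Saturday falls among the first (month-length − 28) days — i.e. when July 1 is one of Saturday/Friday/Thursday.
July 1 by year: 1789:Wed 1790:Thu✓ 1791:Fri✓ 1792:Sun 1793:Mon 1794:Tue 1795:Wed 1796:Fri✓ 1797:Sat✓ 1798:Sun 1799:Mon 1800:Tue 1801:Wed 1802:Thu✓ 1803:Fri✓ 1804:Sun 1805:Mon 1806:Tue 1807:Wed 1808:Fri✓ 1809:Sat✓ 1810:Sun
Years with five Saturdays: 1790, 1791, 1796, 1797, 1802, 1803, 1808, 1809 → 8.

8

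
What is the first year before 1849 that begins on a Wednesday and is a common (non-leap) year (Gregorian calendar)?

Jan 1 advances by 2 weekdays after a leap year and by 1 after a common year.
1849: Jan 1 is Monday.
1848: Saturday (leap)
1847: Friday
1846: Thursday
1845: Wednesday
1845 begins on a Wednesday and is a common year.

1845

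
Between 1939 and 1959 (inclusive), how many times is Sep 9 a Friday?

Track Sep 9's weekday year by year (advancing +1, or +2 across a Feb 29):
  1939: Sat  1940: Mon (+2)  1941: Tue (+1)  1942: Wed (+1)  1943: Thu (+1)
  1944: Sat (+2)  1945: Sun (+1)  1946: Mon (+1)  1947: Tue (+1)  1948: Thu (+2)
  1949: Fri (+1) ✓  1950: Sat (+1)  1951: Sun (+1)  1952: Tue (+2)  1953: Wed (+1)
  1954: Thu (+1)  1955: Fri (+1) ✓  1956: Sun (+2)  1957: Mon (+1)  1958: Tue (+1)
  1959: Wed (+1)
Friday years: 1949, 1955 — 2 in total.

2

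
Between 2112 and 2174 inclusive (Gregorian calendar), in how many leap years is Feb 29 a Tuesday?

2

Leap years in 2112–2174: 16 of them.
Feb 29 weekday advances by 5 (mod 7) from one leap year to the next four years later (or differs when a century non-leap intervenes).
Leap-day weekdays: 2112:Mon 2116:Sat 2120:Thu 2124:Tue✓ 2128:Sun 2132:Fri 2136:Wed 2140:Mon 2144:Sat 2148:Thu 2152:Tue✓ 2156:Sun 2160:Fri 2164:Wed 2168:Mon 2172:Sat
Tuesday: 2124, 2152 → 2.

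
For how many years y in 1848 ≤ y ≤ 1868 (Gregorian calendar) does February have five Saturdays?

February has 28 days (29 in leap years); it has five Saturdays when Saturday falls among the first (month-length − 28) days — i.e. when February 1 is Saturday in a leap year (never in a common year).
February 1 by year: 1848:Tue 1849:Thu 1850:Fri 1851:Sat 1852:Sun 1853:Tue 1854:Wed 1855:Thu 1856:Fri 1857:Sun 1858:Mon 1859:Tue 1860:Wed 1861:Fri 1862:Sat 1863:Sun 1864:Mon 1865:Wed 1866:Thu 1867:Fri 1868:Sat✓
Years with five Saturdays: 1868 → 1.

1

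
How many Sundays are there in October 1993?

October 1993 has 31 days and begins on Friday.
The first Sunday is October 3.
Sundays fall on 3, 10, 17, 24, 31 — that's 5.

5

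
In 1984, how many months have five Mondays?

5

A month of length L has five Mondays iff its first Monday is on day ≤ L−28 (so day 1–3 in a 31-day month, 1–2 in a 30-day month, day 1 in a leap February).
Checking each month of 1984: Jan starts Sun (31d) ✓; Feb starts Wed (29d); Mar starts Thu (31d); Apr starts Sun (30d) ✓; May starts Tue (31d); Jun starts Fri (30d); Jul starts Sun (31d) ✓; Aug starts Wed (31d); Sep starts Sat (30d); Oct starts Mon (31d) ✓; Nov starts Thu (30d); Dec starts Sat (31d) ✓.
Five-Monday months: January, April, July, October, December → 5.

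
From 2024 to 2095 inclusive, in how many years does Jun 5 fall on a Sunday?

Track Jun 5's weekday year by year (advancing +1, or +2 across a Feb 29):
  2024: Wed  2025: Thu (+1)  2026: Fri (+1)  2027: Sat (+1)  2028: Mon (+2)
  2029: Tue (+1)  2030: Wed (+1)  2031: Thu (+1)  2032: Sat (+2)  2033: Sun (+1) ✓
  2034: Mon (+1)  2035: Tue (+1)  2036: Thu (+2)  2037: Fri (+1)  … (44 more years) …
  2082: Fri (+1)  2083: Sat (+1)  2084: Mon (+2)  2085: Tue (+1)  2086: Wed (+1)
  2087: Thu (+1)  2088: Sat (+2)  2089: Sun (+1) ✓  2090: Mon (+1)  2091: Tue (+1)
  2092: Thu (+2)  2093: Fri (+1)  2094: Sat (+1)  2095: Sun (+1) ✓
Sunday years: 2033, 2039, 2044, 2050, 2061, 2067, 2072, 2078, 2089, 2095 — 10 in total.

10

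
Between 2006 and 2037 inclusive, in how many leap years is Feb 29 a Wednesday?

1

Leap years in 2006–2037: 8 of them.
Feb 29 weekday advances by 5 (mod 7) from one leap year to the next four years later (or differs when a century non-leap intervenes).
Leap-day weekdays: 2008:Fri 2012:Wed✓ 2016:Mon 2020:Sat 2024:Thu 2028:Tue 2032:Sun 2036:Fri
Wednesday: 2012 → 1.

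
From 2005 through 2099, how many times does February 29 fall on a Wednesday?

4

Leap years in 2005–2099: 23 of them.
Feb 29 weekday advances by 5 (mod 7) from one leap year to the next four years later (or differs when a century non-leap intervenes).
Leap-day weekdays: 2008:Fri 2012:Wed✓ 2016:Mon 2020:Sat 2024:Thu 2028:Tue 2032:Sun 2036:Fri 2040:Wed✓ 2044:Mon 2048:Sat 2052:Thu 2056:Tue 2060:Sun 2064:Fri 2068:Wed✓ 2072:Mon 2076:Sat 2080:Thu 2084:Tue 2088:Sun 2092:Fri 2096:Wed✓
Wednesday: 2012, 2040, 2068, 2096 → 4.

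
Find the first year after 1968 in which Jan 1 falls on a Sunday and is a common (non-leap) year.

1978

Jan 1 advances by 2 weekdays after a leap year and by 1 after a common year.
1968: Jan 1 is Monday (leap).
1969: Wednesday
1970: Thursday
1971: Friday
1972: Saturday (leap)
1973: Monday
1974: Tuesday
1975: Wednesday
1976: Thursday (leap)
1977: Saturday
1978: Sunday
1978 begins on a Sunday and is a common year.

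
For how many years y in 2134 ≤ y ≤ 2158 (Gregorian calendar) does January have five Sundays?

12

January has 31 days; it has five Sundays when Sunday falls among the first (month-length − 28) days — i.e. when January 1 is one of Sunday/Saturday/Friday.
January 1 by year: 2134:Fri✓ 2135:Sat✓ 2136:Sun✓ 2137:Tue 2138:Wed 2139:Thu 2140:Fri✓ 2141:Sun✓ 2142:Mon 2143:Tue 2144:Wed 2145:Fri✓ 2146:Sat✓ 2147:Sun✓ 2148:Mon 2149:Wed 2150:Thu 2151:Fri✓ 2152:Sat✓ 2153:Mon 2154:Tue 2155:Wed 2156:Thu 2157:Sat✓ 2158:Sun✓
Years with five Sundays: 2134, 2135, 2136, 2140, 2141, 2145, 2146, 2147, 2151, 2152, 2157, 2158 → 12.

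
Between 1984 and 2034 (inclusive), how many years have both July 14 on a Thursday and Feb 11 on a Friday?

5

Check each year's weekday for July 14 and Feb 11:
  1984: Sat/Sat  1985: Sun/Mon  1986: Mon/Tue  1987: Tue/Wed  1988: Thu/Thu  1989: Fri/Sat  1990: Sat/Sun  1991: Sun/Mon  1992: Tue/Tue  1993: Wed/Thu  1994: Thu/Fri ✓  1995: Fri/Sat  1996: Sun/Sun  1997: Mon/Tue  …(23 more)…  2021: Wed/Thu  2022: Thu/Fri ✓  2023: Fri/Sat  2024: Sun/Sun  2025: Mon/Tue  2026: Tue/Wed  2027: Wed/Thu  2028: Fri/Fri  2029: Sat/Sun  2030: Sun/Mon  2031: Mon/Tue  2032: Wed/Wed  2033: Thu/Fri ✓  2034: Fri/Sat
Both conditions hold in: 1994, 2005, 2011, 2022, 2033 — 5.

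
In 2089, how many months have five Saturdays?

5

A month of length L has five Saturdays iff its first Saturday is on day ≤ L−28 (so day 1–3 in a 31-day month, 1–2 in a 30-day month, day 1 in a leap February).
Checking each month of 2089: Jan starts Sat (31d) ✓; Feb starts Tue (28d); Mar starts Tue (31d); Apr starts Fri (30d) ✓; May starts Sun (31d); Jun starts Wed (30d); Jul starts Fri (31d) ✓; Aug starts Mon (31d); Sep starts Thu (30d); Oct starts Sat (31d) ✓; Nov starts Tue (30d); Dec starts Thu (31d) ✓.
Five-Saturday months: January, April, July, October, December → 5.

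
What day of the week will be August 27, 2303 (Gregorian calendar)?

January 1, 2303 is a Thursday.
August 27 is day 239 of the year, i.e. 238 days after Jan 1.
238 mod 7 = 0, so advance 0 weekdays from Thursday: Thursday.

Thursday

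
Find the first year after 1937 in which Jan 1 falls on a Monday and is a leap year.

1940

Jan 1 advances by 2 weekdays after a leap year and by 1 after a common year.
1937: Jan 1 is Friday.
1938: Saturday
1939: Sunday
1940: Monday (leap)
1940 begins on a Monday and is a leap year.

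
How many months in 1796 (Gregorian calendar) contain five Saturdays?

5

A month of length L has five Saturdays iff its first Saturday is on day ≤ L−28 (so day 1–3 in a 31-day month, 1–2 in a 30-day month, day 1 in a leap February).
Checking each month of 1796: Jan starts Fri (31d) ✓; Feb starts Mon (29d); Mar starts Tue (31d); Apr starts Fri (30d) ✓; May starts Sun (31d); Jun starts Wed (30d); Jul starts Fri (31d) ✓; Aug starts Mon (31d); Sep starts Thu (30d); Oct starts Sat (31d) ✓; Nov starts Tue (30d); Dec starts Thu (31d) ✓.
Five-Saturday months: January, April, July, October, December → 5.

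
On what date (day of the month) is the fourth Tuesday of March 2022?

March 1, 2022 is a Tuesday, so the first Tuesday is the 1st.
The fourth Tuesday is 1 + 21 = 22.

22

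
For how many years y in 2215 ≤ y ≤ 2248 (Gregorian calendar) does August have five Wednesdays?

14

August has 31 days; it has five Wednesdays when Wednesday falls among the first (month-length − 28) days — i.e. when August 1 is one of Wednesday/Tuesday/Monday.
August 1 by year: 2215:Tue✓ 2216:Thu 2217:Fri 2218:Sat 2219:Sun 2220:Tue✓ 2221:Wed✓ 2222:Thu 2223:Fri 2224:Sun 2225:Mon✓ 2226:Tue✓ 2227:Wed✓ 2228:Fri 2229:Sat …(4 more)… 2234:Fri 2235:Sat 2236:Mon✓ 2237:Tue✓ 2238:Wed✓ 2239:Thu 2240:Sat 2241:Sun 2242:Mon✓ 2243:Tue✓ 2244:Thu 2245:Fri 2246:Sat 2247:Sun 2248:Tue✓
Years with five Wednesdays: 2215, 2220, 2221, 2225, 2226, 2227, 2231, 2232, 2236, 2237, 2238, 2242, 2243, 2248 → 14.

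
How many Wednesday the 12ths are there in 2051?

2

Check the 12th of each month of 2051: Jan 12: Thu, Feb 12: Sun, Mar 12: Sun, Apr 12: Wed, May 12: Fri, Jun 12: Mon, Jul 12: Wed, Aug 12: Sat, Sep 12: Tue, Oct 12: Thu, Nov 12: Sun, Dec 12: Tue.
Wednesday occurs in April, July — 2 months.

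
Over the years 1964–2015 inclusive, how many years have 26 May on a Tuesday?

Track 26 May's weekday year by year (advancing +1, or +2 across a Feb 29):
  1964: Tue ✓  1965: Wed (+1)  1966: Thu (+1)  1967: Fri (+1)  1968: Sun (+2)
  1969: Mon (+1)  1970: Tue (+1) ✓  1971: Wed (+1)  1972: Fri (+2)  1973: Sat (+1)
  1974: Sun (+1)  1975: Mon (+1)  1976: Wed (+2)  1977: Thu (+1)  … (24 more years) …
  2002: Sun (+1)  2003: Mon (+1)  2004: Wed (+2)  2005: Thu (+1)  2006: Fri (+1)
  2007: Sat (+1)  2008: Mon (+2)  2009: Tue (+1) ✓  2010: Wed (+1)  2011: Thu (+1)
  2012: Sat (+2)  2013: Sun (+1)  2014: Mon (+1)  2015: Tue (+1) ✓
Tuesday years: 1964, 1970, 1981, 1987, 1992, 1998, 2009, 2015 — 8 in total.

8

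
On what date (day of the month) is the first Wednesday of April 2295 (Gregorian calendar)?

April 1, 2295 is a Monday, so the first Wednesday is the 3rd.
The first Wednesday is 3 + 0 = 3.

3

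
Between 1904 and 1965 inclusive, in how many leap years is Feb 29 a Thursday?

Leap years in 1904–1965: 16 of them.
Feb 29 weekday advances by 5 (mod 7) from one leap year to the next four years later (or differs when a century non-leap intervenes).
Leap-day weekdays: 1904:Mon 1908:Sat 1912:Thu✓ 1916:Tue 1920:Sun 1924:Fri 1928:Wed 1932:Mon 1936:Sat 1940:Thu✓ 1944:Tue 1948:Sun 1952:Fri 1956:Wed 1960:Mon 1964:Sat
Thursday: 1912, 1940 → 2.

2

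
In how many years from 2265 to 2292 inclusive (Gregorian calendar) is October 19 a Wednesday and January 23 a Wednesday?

0

Check each year's weekday for October 19 and January 23:
  2265: Thu/Mon  2266: Fri/Tue  2267: Sat/Wed  2268: Mon/Thu  2269: Tue/Sat  2270: Wed/Sun  2271: Thu/Mon  2272: Sat/Tue  2273: Sun/Thu  2274: Mon/Fri  2275: Tue/Sat  2276: Thu/Sun  2277: Fri/Tue  2278: Sat/Wed  2279: Sun/Thu  2280: Tue/Fri  2281: Wed/Sun  2282: Thu/Mon  2283: Fri/Tue  2284: Sun/Wed  2285: Mon/Fri  2286: Tue/Sat  2287: Wed/Sun  2288: Fri/Mon  2289: Sat/Wed  2290: Sun/Thu  2291: Mon/Fri  2292: Wed/Sat
Both conditions hold in: no year — 0.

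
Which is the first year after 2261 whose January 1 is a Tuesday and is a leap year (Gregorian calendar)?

2284

Jan 1 advances by 2 weekdays after a leap year and by 1 after a common year.
2261: Jan 1 is Tuesday.
2262: Wednesday
2263: Thursday
2264: Friday (leap)
2265: Sunday
2266: Monday
2267: Tuesday
2268: Wednesday (leap)
2269: Friday
2270: Saturday
2271: Sunday
2272: Monday (leap)
2273: Wednesday
2274: Thursday
2275: Friday
2276: Saturday (leap)
2277: Monday
2278: Tuesday
2279: Wednesday
2280: Thursday (leap)
2281: Saturday
2282: Sunday
2283: Monday
2284: Tuesday (leap)
2284 begins on a Tuesday and is a leap year.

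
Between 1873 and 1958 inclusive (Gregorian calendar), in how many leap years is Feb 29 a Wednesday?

Leap years in 1873–1958: 20 of them.
Feb 29 weekday advances by 5 (mod 7) from one leap year to the next four years later (or differs when a century non-leap intervenes).
Leap-day weekdays: 1876:Tue 1880:Sun 1884:Fri 1888:Wed✓ 1892:Mon 1896:Sat 1904:Mon 1908:Sat 1912:Thu 1916:Tue 1920:Sun 1924:Fri 1928:Wed✓ 1932:Mon 1936:Sat 1940:Thu 1944:Tue 1948:Sun 1952:Fri 1956:Wed✓
Wednesday: 1888, 1928, 1956 → 3.

3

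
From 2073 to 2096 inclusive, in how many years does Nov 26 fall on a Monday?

Track Nov 26's weekday year by year (advancing +1, or +2 across a Feb 29):
  2073: Sun  2074: Mon (+1) ✓  2075: Tue (+1)  2076: Thu (+2)  2077: Fri (+1)
  2078: Sat (+1)  2079: Sun (+1)  2080: Tue (+2)  2081: Wed (+1)  2082: Thu (+1)
  2083: Fri (+1)  2084: Sun (+2)  2085: Mon (+1) ✓  2086: Tue (+1)  2087: Wed (+1)
  2088: Fri (+2)  2089: Sat (+1)  2090: Sun (+1)  2091: Mon (+1) ✓  2092: Wed (+2)
  2093: Thu (+1)  2094: Fri (+1)  2095: Sat (+1)  2096: Mon (+2) ✓
Monday years: 2074, 2085, 2091, 2096 — 4 in total.

4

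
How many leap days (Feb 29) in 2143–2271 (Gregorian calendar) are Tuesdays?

4

Leap years in 2143–2271: 31 of them.
Feb 29 weekday advances by 5 (mod 7) from one leap year to the next four years later (or differs when a century non-leap intervenes).
Leap-day weekdays: 2144:Sat 2148:Thu 2152:Tue✓ 2156:Sun 2160:Fri 2164:Wed 2168:Mon 2172:Sat 2176:Thu 2180:Tue✓ 2184:Sun 2188:Fri 2192:Wed …(5 more)… 2220:Tue✓ 2224:Sun 2228:Fri 2232:Wed 2236:Mon 2240:Sat 2244:Thu 2248:Tue✓ 2252:Sun 2256:Fri 2260:Wed 2264:Mon 2268:Sat
Tuesday: 2152, 2180, 2220, 2248 → 4.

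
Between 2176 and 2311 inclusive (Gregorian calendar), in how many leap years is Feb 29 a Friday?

4

Leap years in 2176–2311: 32 of them.
Feb 29 weekday advances by 5 (mod 7) from one leap year to the next four years later (or differs when a century non-leap intervenes).
Leap-day weekdays: 2176:Thu 2180:Tue 2184:Sun 2188:Fri✓ 2192:Wed 2196:Mon 2204:Wed 2208:Mon 2212:Sat 2216:Thu 2220:Tue 2224:Sun 2228:Fri✓ …(6 more)… 2256:Fri✓ 2260:Wed 2264:Mon 2268:Sat 2272:Thu 2276:Tue 2280:Sun 2284:Fri✓ 2288:Wed 2292:Mon 2296:Sat 2304:Mon 2308:Sat
Friday: 2188, 2228, 2256, 2284 → 4.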